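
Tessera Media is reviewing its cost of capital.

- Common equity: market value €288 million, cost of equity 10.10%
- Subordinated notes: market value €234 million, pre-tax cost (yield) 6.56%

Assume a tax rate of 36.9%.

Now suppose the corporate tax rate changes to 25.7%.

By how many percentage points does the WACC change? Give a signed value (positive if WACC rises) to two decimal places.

+0.33 pp

Current WACC:
Total capital V = 288 + 234 = 522.
Equity: weight = 288/522 = 0.5517; cost = 10.1%.
Subordinated notes: weight = 234/522 = 0.4483; after-tax cost = 6.56% × (1 − 36.9%) = 4.1394%.
WACC = 0.5517 × 10.1000% + 0.4483 × 4.1394% = 7.4280%.
After the change:
Total capital V = 288 + 234 = 522.
Equity: weight = 288/522 = 0.5517; cost = 10.1%.
Subordinated notes: weight = 234/522 = 0.4483; after-tax cost = 6.56% × (1 − 25.7%) = 4.8741%.
WACC = 0.5517 × 10.1000% + 0.4483 × 4.8741% = 7.7573%.
Change in WACC = 7.7573% − 7.4280% = 0.3294 pp.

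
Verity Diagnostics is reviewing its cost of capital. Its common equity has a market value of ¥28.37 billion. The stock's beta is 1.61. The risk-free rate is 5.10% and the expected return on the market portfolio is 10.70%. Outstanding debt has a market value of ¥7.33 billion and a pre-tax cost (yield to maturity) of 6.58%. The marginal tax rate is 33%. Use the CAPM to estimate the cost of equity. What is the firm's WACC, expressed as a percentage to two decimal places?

12.12%

Market risk premium = 10.7% − 5.1% = 5.6%.
Cost of equity via CAPM: Re = 5.1% + 1.61 × 5.6% = 14.1160%.
Total capital V = 28.37 + 7.33 = 35.7.
Equity: weight = 28.37/35.7 = 0.7947; cost = 14.116%.
Debt: weight = 7.33/35.7 = 0.2053; after-tax cost = 6.58% × (1 − 33%) = 4.4086%.
WACC = 0.7947 × 14.1160% + 0.2053 × 4.4086% = 12.1229%.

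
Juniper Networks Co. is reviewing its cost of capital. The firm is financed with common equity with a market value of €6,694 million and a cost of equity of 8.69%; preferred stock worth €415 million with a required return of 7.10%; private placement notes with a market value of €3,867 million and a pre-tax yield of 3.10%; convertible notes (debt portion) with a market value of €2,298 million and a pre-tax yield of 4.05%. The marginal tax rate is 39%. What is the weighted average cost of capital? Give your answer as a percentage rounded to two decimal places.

Total capital V = 6694 + 415 + 3867 + 2298 = 13274.
Equity: weight = 6694/13274 = 0.5043; cost = 8.69%.
Preferred: weight = 415/13274 = 0.0313; cost = 7.1%.
Private placement notes: weight = 3867/13274 = 0.2913; after-tax cost = 3.1% × (1 − 39%) = 1.8910%.
Convertible notes (debt portion): weight = 2298/13274 = 0.1731; after-tax cost = 4.05% × (1 − 39%) = 2.4705%.
WACC = 0.5043 × 8.6900% + 0.0313 × 7.1000% + 0.2913 × 1.8910% + 0.1731 × 2.4705% = 5.5829%.

5.58%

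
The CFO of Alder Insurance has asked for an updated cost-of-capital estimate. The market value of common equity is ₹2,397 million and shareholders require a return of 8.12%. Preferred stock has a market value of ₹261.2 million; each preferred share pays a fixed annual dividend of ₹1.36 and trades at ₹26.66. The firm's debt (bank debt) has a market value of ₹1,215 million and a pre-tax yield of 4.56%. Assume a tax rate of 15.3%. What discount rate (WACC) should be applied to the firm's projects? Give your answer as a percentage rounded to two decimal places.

Cost of preferred: Rp = 1.36 / 26.66 = 5.1013%.
Total capital V = 2397 + 261.2 + 1215 = 3873.2.
Equity: weight = 2397/3873.2 = 0.6189; cost = 8.12%.
Preferred: weight = 261.2/3873.2 = 0.0674; cost = 5.1013%.
Bank debt: weight = 1215/3873.2 = 0.3137; after-tax cost = 4.56% × (1 − 15.3%) = 3.8623%.
WACC = 0.6189 × 8.1200% + 0.0674 × 5.1013% + 0.3137 × 3.8623% = 6.5808%.

6.58%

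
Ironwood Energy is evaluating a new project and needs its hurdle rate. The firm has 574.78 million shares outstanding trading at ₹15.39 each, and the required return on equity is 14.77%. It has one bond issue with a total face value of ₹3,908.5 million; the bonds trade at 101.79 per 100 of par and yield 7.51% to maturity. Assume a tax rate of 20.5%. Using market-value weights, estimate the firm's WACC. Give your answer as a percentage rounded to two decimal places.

12.04%

Market value of equity E = 15.39 × 574.78m = 8845.8642m. Market value of debt D = 3908.5m × 101.79/100 = 3978.46215m.
Total capital V = 8845.8642 + 3978.46215 = 12824.32635.
Equity: weight = 8845.8642/12824.32635 = 0.6898; cost = 14.77%.
Bonds outstanding: weight = 3978.46215/12824.32635 = 0.3102; after-tax cost = 7.51% × (1 − 20.5%) = 5.9705%.
WACC = 0.6898 × 14.7700% + 0.3102 × 5.9705% = 12.0401%.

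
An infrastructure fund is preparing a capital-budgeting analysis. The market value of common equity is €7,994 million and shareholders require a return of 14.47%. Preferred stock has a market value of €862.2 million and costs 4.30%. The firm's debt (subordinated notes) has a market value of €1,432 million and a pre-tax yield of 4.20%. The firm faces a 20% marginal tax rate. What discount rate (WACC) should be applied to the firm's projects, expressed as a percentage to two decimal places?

12.07%

Total capital V = 7994 + 862.2 + 1432 = 10288.2.
Equity: weight = 7994/10288.2 = 0.7770; cost = 14.47%.
Preferred: weight = 862.2/10288.2 = 0.0838; cost = 4.3%.
Subordinated notes: weight = 1432/10288.2 = 0.1392; after-tax cost = 4.2% × (1 − 20%) = 3.3600%.
WACC = 0.7770 × 14.4700% + 0.0838 × 4.3000% + 0.1392 × 3.3600% = 12.0713%.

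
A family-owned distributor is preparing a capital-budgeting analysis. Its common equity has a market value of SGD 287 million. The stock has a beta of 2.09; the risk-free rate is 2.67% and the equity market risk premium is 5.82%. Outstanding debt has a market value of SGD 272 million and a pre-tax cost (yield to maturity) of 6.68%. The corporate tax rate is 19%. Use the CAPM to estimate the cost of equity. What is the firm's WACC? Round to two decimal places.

Cost of equity via CAPM: Re = 2.67% + 2.09 × 5.82% = 14.8338%.
Total capital V = 287 + 272 = 559.
Equity: weight = 287/559 = 0.5134; cost = 14.8338%.
Debt: weight = 272/559 = 0.4866; after-tax cost = 6.68% × (1 − 19%) = 5.4108%.
WACC = 0.5134 × 14.8338% + 0.4866 × 5.4108% = 10.2487%.

10.25%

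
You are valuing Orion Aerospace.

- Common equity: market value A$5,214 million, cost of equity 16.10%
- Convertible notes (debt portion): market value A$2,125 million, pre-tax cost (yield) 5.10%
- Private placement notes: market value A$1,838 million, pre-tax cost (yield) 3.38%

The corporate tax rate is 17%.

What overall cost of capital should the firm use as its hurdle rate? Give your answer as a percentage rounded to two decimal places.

Total capital V = 5214 + 2125 + 1838 = 9177.
Equity: weight = 5214/9177 = 0.5682; cost = 16.1%.
Convertible notes (debt portion): weight = 2125/9177 = 0.2316; after-tax cost = 5.1% × (1 − 17%) = 4.2330%.
Private placement notes: weight = 1838/9177 = 0.2003; after-tax cost = 3.38% × (1 − 17%) = 2.8054%.
WACC = 0.5682 × 16.1000% + 0.2316 × 4.2330% + 0.2003 × 2.8054% = 10.6894%.

10.69%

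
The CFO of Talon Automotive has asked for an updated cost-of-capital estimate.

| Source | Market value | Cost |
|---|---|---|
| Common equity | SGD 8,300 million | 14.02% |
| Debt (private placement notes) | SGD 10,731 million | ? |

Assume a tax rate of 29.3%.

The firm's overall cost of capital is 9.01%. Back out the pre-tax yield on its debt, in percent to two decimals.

Total capital V = 8300 + 10731 = 19031.
Equity weight = 8300/19031 = 0.4361.
Private placement notes weight = 10731/19031 = 0.5639.
Equity contribution = 0.4361 × 14.02% = 6.1145%.
Remaining for debt = 9.01% − 6.1145% = 2.8955%.
Rd × (1 − 29.3%) × 0.5639 = 2.8955%  ⇒  Rd = 7.2630%.

7.26%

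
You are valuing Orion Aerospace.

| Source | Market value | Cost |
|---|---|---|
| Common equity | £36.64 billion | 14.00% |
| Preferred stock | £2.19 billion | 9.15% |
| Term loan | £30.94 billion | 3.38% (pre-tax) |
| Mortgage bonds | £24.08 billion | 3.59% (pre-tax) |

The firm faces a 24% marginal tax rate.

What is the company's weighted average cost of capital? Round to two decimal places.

Total capital V = 36.64 + 2.19 + 30.94 + 24.08 = 93.85.
Equity: weight = 36.64/93.85 = 0.3904; cost = 14%.
Preferred: weight = 2.19/93.85 = 0.0233; cost = 9.15%.
Term loan: weight = 30.94/93.85 = 0.3297; after-tax cost = 3.38% × (1 − 24%) = 2.5688%.
Mortgage bonds: weight = 24.08/93.85 = 0.2566; after-tax cost = 3.59% × (1 − 24%) = 2.7284%.
WACC = 0.3904 × 14.0000% + 0.0233 × 9.1500% + 0.3297 × 2.5688% + 0.2566 × 2.7284% = 7.2262%.

7.23%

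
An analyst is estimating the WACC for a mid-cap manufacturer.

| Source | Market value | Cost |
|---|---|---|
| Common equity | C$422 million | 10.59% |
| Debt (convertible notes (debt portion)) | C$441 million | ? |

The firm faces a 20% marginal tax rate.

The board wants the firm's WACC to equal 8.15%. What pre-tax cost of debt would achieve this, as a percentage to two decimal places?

7.27%

Total capital V = 422 + 441 = 863.
Equity weight = 422/863 = 0.4890.
Convertible notes (debt portion) weight = 441/863 = 0.5110.
Equity contribution = 0.4890 × 10.59% = 5.1784%.
Remaining for debt = 8.15% − 5.1784% = 2.9716%.
Rd × (1 − 20%) × 0.5110 = 2.9716%  ⇒  Rd = 7.2689%.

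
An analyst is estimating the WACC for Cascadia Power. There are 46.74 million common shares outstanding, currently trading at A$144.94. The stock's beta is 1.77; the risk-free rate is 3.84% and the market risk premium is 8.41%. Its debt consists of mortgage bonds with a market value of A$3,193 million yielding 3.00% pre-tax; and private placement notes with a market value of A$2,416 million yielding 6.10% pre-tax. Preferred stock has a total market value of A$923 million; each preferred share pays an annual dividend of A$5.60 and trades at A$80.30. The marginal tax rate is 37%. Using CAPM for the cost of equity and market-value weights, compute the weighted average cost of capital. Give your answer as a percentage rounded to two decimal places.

11.17%

Cost of equity via CAPM: Re = 3.84% + 1.77 × 8.41% = 18.7257%.
Cost of preferred: Rp = 5.6 / 80.3 = 6.9738%.
Market value of equity E = 144.94 × 46.74m = 6774.4956m.
Total capital V = 6774.4956 + 923 + 3193 + 2416 = 13306.4956.
Equity: weight = 6774.4956/13306.4956 = 0.5091; cost = 18.7257%.
Preferred: weight = 923/13306.4956 = 0.0694; cost = 6.9738%.
Mortgage bonds: weight = 3193/13306.4956 = 0.2400; after-tax cost = 3% × (1 − 37%) = 1.8900%.
Private placement notes: weight = 2416/13306.4956 = 0.1816; after-tax cost = 6.1% × (1 − 37%) = 3.8430%.
WACC = 0.5091 × 18.7257% + 0.0694 × 6.9738% + 0.2400 × 1.8900% + 0.1816 × 3.8430% = 11.1685%.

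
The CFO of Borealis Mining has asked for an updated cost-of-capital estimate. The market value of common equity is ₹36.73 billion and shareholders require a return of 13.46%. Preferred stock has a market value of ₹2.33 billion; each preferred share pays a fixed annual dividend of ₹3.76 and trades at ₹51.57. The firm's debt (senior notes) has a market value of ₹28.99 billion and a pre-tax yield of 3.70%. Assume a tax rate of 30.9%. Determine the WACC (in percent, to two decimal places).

Cost of preferred: Rp = 3.76 / 51.57 = 7.2911%.
Total capital V = 36.73 + 2.33 + 28.99 = 68.05.
Equity: weight = 36.73/68.05 = 0.5398; cost = 13.46%.
Preferred: weight = 2.33/68.05 = 0.0342; cost = 7.2911%.
Senior notes: weight = 28.99/68.05 = 0.4260; after-tax cost = 3.7% × (1 − 30.9%) = 2.5567%.
WACC = 0.5398 × 13.4600% + 0.0342 × 7.2911% + 0.4260 × 2.5567% = 8.6039%.

8.60%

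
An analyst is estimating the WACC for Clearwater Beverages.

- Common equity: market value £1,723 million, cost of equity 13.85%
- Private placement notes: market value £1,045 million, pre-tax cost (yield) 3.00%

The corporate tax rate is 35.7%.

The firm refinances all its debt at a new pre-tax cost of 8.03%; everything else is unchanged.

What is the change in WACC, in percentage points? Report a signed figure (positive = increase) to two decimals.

+1.22 pp

Current WACC:
Total capital V = 1723 + 1045 = 2768.
Equity: weight = 1723/2768 = 0.6225; cost = 13.85%.
Private placement notes: weight = 1045/2768 = 0.3775; after-tax cost = 3% × (1 − 35.7%) = 1.9290%.
WACC = 0.6225 × 13.8500% + 0.3775 × 1.9290% = 9.3495%.
After the change:
Total capital V = 1723 + 1045 = 2768.
Equity: weight = 1723/2768 = 0.6225; cost = 13.85%.
Private placement notes: weight = 1045/2768 = 0.3775; after-tax cost = 8.03% × (1 − 35.7%) = 5.1633%.
WACC = 0.6225 × 13.8500% + 0.3775 × 5.1633% = 10.5705%.
Change in WACC = 10.5705% − 9.3495% = 1.2210 pp.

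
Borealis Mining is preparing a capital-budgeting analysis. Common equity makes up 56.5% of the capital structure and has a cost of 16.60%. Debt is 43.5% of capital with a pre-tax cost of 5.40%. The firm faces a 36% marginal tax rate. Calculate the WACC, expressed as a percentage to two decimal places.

10.88%

After-tax cost of debt = 5.4% × (1 − 36%) = 3.4560%.
WACC = 0.565 × 16.6000% + 0.435 × 3.4560% = 10.8824%.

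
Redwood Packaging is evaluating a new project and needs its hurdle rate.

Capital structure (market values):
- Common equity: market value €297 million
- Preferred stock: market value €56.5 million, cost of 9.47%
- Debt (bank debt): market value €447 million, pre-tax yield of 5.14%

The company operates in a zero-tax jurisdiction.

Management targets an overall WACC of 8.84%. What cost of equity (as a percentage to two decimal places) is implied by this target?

14.29%

Total capital V = 297 + 56.5 + 447 = 800.5.
Equity weight = 297/800.5 = 0.3710.
Preferred weight = 56.5/800.5 = 0.0706.
Bank debt weight = 447/800.5 = 0.5584.
Debt contribution = 0.5584 × 5.14% × (1 − 0%) = 2.8702%.
Preferred contribution = 0.0706 × 9.47% = 0.6684%.
Required equity contribution = 8.84% − 3.5386% = 5.3014%.
Re = 5.3014% / 0.3710 = 14.2888%.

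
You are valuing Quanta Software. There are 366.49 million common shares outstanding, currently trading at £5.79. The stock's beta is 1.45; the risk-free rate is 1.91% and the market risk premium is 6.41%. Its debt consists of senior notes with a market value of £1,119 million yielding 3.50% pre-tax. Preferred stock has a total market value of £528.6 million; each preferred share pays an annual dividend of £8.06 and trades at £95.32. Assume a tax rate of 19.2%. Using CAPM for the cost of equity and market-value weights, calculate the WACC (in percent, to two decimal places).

8.33%

Cost of equity via CAPM: Re = 1.91% + 1.45 × 6.41% = 11.2045%.
Cost of preferred: Rp = 8.06 / 95.32 = 8.4557%.
Market value of equity E = 5.79 × 366.49m = 2121.9771m.
Total capital V = 2121.9771 + 528.6 + 1119 = 3769.5771.
Equity: weight = 2121.9771/3769.5771 = 0.5629; cost = 11.2045%.
Preferred: weight = 528.6/3769.5771 = 0.1402; cost = 8.4557%.
Senior notes: weight = 1119/3769.5771 = 0.2969; after-tax cost = 3.5% × (1 − 19.2%) = 2.8280%.
WACC = 0.5629 × 11.2045% + 0.1402 × 8.4557% + 0.2969 × 2.8280% = 8.3325%.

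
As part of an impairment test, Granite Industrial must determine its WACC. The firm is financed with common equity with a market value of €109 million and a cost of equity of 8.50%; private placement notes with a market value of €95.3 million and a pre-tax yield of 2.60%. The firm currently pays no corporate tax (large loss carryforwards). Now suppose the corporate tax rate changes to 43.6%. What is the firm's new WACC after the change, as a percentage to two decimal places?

5.22%

After the change:
Total capital V = 109 + 95.3 = 204.3.
Equity: weight = 109/204.3 = 0.5335; cost = 8.5%.
Private placement notes: weight = 95.3/204.3 = 0.4665; after-tax cost = 2.6% × (1 − 43.6%) = 1.4664%.
WACC = 0.5335 × 8.5000% + 0.4665 × 1.4664% = 5.2190%.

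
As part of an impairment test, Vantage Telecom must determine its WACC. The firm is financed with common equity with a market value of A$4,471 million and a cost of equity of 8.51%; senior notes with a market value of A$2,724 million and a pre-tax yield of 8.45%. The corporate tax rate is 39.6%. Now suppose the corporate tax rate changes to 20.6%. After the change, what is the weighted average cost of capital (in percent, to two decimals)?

After the change:
Total capital V = 4471 + 2724 = 7195.
Equity: weight = 4471/7195 = 0.6214; cost = 8.51%.
Senior notes: weight = 2724/7195 = 0.3786; after-tax cost = 8.45% × (1 − 20.6%) = 6.7093%.
WACC = 0.6214 × 8.5100% + 0.3786 × 6.7093% = 7.8283%.

7.83%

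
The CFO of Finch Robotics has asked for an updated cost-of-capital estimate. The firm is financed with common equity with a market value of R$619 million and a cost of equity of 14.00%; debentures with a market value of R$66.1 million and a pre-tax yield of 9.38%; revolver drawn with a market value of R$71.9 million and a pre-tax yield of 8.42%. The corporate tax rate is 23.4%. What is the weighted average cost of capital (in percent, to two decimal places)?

12.69%

Total capital V = 619 + 66.1 + 71.9 = 757.
Equity: weight = 619/757 = 0.8177; cost = 14%.
Debentures: weight = 66.1/757 = 0.0873; after-tax cost = 9.38% × (1 − 23.4%) = 7.1851%.
Revolver drawn: weight = 71.9/757 = 0.0950; after-tax cost = 8.42% × (1 − 23.4%) = 6.4497%.
WACC = 0.8177 × 14.0000% + 0.0873 × 7.1851% + 0.0950 × 6.4497% = 12.6878%.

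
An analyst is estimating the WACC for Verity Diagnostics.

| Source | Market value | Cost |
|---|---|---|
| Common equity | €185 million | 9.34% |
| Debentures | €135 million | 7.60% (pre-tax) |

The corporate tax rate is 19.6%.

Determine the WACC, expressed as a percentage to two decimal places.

7.98%

Total capital V = 185 + 135 = 320.
Equity: weight = 185/320 = 0.5781; cost = 9.34%.
Debentures: weight = 135/320 = 0.4219; after-tax cost = 7.6% × (1 − 19.6%) = 6.1104%.
WACC = 0.5781 × 9.3400% + 0.4219 × 6.1104% = 7.9775%.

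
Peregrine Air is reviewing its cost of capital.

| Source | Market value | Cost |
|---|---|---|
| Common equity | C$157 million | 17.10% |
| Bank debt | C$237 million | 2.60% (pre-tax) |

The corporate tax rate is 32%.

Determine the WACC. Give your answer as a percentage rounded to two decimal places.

7.88%

Total capital V = 157 + 237 = 394.
Equity: weight = 157/394 = 0.3985; cost = 17.1%.
Bank debt: weight = 237/394 = 0.6015; after-tax cost = 2.6% × (1 − 32%) = 1.7680%.
WACC = 0.3985 × 17.1000% + 0.6015 × 1.7680% = 7.8775%.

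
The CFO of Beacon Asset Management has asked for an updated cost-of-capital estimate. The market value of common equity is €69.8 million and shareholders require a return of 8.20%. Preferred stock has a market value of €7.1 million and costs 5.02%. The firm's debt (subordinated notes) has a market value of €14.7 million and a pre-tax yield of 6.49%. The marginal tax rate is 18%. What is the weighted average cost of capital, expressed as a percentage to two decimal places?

7.49%

Total capital V = 69.8 + 7.1 + 14.7 = 91.6.
Equity: weight = 69.8/91.6 = 0.7620; cost = 8.2%.
Preferred: weight = 7.1/91.6 = 0.0775; cost = 5.02%.
Subordinated notes: weight = 14.7/91.6 = 0.1605; after-tax cost = 6.49% × (1 − 18%) = 5.3218%.
WACC = 0.7620 × 8.2000% + 0.0775 × 5.0200% + 0.1605 × 5.3218% = 7.4916%.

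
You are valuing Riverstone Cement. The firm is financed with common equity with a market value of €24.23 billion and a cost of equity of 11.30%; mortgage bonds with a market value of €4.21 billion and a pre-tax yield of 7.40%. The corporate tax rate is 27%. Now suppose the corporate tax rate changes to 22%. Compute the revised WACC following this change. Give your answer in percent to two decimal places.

After the change:
Total capital V = 24.23 + 4.21 = 28.44.
Equity: weight = 24.23/28.44 = 0.8520; cost = 11.3%.
Mortgage bonds: weight = 4.21/28.44 = 0.1480; after-tax cost = 7.4% × (1 − 22%) = 5.7720%.
WACC = 0.8520 × 11.3000% + 0.1480 × 5.7720% = 10.4817%.

10.48%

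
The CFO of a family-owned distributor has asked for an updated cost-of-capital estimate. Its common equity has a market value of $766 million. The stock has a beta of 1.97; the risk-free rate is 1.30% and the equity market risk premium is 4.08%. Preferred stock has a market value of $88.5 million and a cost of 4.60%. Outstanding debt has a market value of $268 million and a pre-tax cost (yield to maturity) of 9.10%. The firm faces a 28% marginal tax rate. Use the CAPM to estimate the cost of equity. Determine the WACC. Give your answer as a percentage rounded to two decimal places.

Cost of equity via CAPM: Re = 1.3% + 1.97 × 4.08% = 9.3376%.
Total capital V = 766 + 88.5 + 268 = 1122.5.
Equity: weight = 766/1122.5 = 0.6824; cost = 9.3376%.
Preferred: weight = 88.5/1122.5 = 0.0788; cost = 4.6%.
Debt: weight = 268/1122.5 = 0.2388; after-tax cost = 9.1% × (1 − 28%) = 6.5520%.
WACC = 0.6824 × 9.3376% + 0.0788 × 4.6000% + 0.2388 × 6.5520% = 8.2990%.

8.30%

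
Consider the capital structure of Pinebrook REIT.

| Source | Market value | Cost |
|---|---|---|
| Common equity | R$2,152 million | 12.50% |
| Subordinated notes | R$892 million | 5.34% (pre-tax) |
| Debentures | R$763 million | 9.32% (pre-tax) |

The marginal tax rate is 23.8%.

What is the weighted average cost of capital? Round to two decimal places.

9.44%

Total capital V = 2152 + 892 + 763 = 3807.
Equity: weight = 2152/3807 = 0.5653; cost = 12.5%.
Subordinated notes: weight = 892/3807 = 0.2343; after-tax cost = 5.34% × (1 − 23.8%) = 4.0691%.
Debentures: weight = 763/3807 = 0.2004; after-tax cost = 9.32% × (1 − 23.8%) = 7.1018%.
WACC = 0.5653 × 12.5000% + 0.2343 × 4.0691% + 0.2004 × 7.1018% = 9.4427%.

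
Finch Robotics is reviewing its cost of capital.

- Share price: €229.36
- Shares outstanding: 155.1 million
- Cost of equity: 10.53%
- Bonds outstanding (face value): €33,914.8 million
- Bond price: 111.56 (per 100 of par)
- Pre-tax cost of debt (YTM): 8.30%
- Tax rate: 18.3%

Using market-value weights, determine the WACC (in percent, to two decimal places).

Market value of equity E = 229.36 × 155.1m = 35573.736m. Market value of debt D = 33914.8m × 111.56/100 = 37835.35088m.
Total capital V = 35573.736 + 37835.35088 = 73409.08688.
Equity: weight = 35573.736/73409.08688 = 0.4846; cost = 10.53%.
Bonds outstanding: weight = 37835.35088/73409.08688 = 0.5154; after-tax cost = 8.3% × (1 − 18.3%) = 6.7811%.
WACC = 0.4846 × 10.5300% + 0.5154 × 6.7811% = 8.5978%.

8.60%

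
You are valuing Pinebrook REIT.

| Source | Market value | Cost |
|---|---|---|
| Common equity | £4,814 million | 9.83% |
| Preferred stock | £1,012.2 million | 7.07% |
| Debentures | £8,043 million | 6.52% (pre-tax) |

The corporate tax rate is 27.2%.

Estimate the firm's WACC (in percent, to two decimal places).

6.68%

Total capital V = 4814 + 1012.2 + 8043 = 13869.2.
Equity: weight = 4814/13869.2 = 0.3471; cost = 9.83%.
Preferred: weight = 1012.2/13869.2 = 0.0730; cost = 7.07%.
Debentures: weight = 8043/13869.2 = 0.5799; after-tax cost = 6.52% × (1 − 27.2%) = 4.7466%.
WACC = 0.3471 × 9.8300% + 0.0730 × 7.0700% + 0.5799 × 4.7466% = 6.6806%.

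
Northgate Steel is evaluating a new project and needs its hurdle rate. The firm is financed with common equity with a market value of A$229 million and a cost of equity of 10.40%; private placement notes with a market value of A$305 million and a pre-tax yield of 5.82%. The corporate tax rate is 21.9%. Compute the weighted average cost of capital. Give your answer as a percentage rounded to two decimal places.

Total capital V = 229 + 305 = 534.
Equity: weight = 229/534 = 0.4288; cost = 10.4%.
Private placement notes: weight = 305/534 = 0.5712; after-tax cost = 5.82% × (1 − 21.9%) = 4.5454%.
WACC = 0.4288 × 10.4000% + 0.5712 × 4.5454% = 7.0561%.

7.06%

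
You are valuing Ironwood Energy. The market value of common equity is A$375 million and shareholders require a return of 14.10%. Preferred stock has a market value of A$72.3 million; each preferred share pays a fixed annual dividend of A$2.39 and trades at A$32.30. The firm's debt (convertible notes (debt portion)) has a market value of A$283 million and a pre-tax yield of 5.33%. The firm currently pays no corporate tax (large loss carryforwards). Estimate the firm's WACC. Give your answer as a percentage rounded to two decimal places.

Cost of preferred: Rp = 2.39 / 32.3 = 7.3994%.
Total capital V = 375 + 72.3 + 283 = 730.3.
Equity: weight = 375/730.3 = 0.5135; cost = 14.1%.
Preferred: weight = 72.3/730.3 = 0.0990; cost = 7.3994%.
Convertible notes (debt portion): weight = 283/730.3 = 0.3875; after-tax cost = 5.33% × (1 − 0%) = 5.3300%.
WACC = 0.5135 × 14.1000% + 0.0990 × 7.3994% + 0.3875 × 5.3300% = 10.0382%.

10.04%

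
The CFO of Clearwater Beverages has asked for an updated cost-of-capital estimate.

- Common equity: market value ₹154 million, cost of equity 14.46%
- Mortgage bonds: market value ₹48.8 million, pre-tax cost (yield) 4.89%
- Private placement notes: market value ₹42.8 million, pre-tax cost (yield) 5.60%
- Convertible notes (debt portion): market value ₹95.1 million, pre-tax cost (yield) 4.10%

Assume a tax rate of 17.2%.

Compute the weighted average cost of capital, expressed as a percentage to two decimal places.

Total capital V = 154 + 48.8 + 42.8 + 95.1 = 340.7.
Equity: weight = 154/340.7 = 0.4520; cost = 14.46%.
Mortgage bonds: weight = 48.8/340.7 = 0.1432; after-tax cost = 4.89% × (1 − 17.2%) = 4.0489%.
Private placement notes: weight = 42.8/340.7 = 0.1256; after-tax cost = 5.6% × (1 − 17.2%) = 4.6368%.
Convertible notes (debt portion): weight = 95.1/340.7 = 0.2791; after-tax cost = 4.1% × (1 − 17.2%) = 3.3948%.
WACC = 0.4520 × 14.4600% + 0.1432 × 4.0489% + 0.1256 × 4.6368% + 0.2791 × 3.3948% = 8.6461%.

8.65%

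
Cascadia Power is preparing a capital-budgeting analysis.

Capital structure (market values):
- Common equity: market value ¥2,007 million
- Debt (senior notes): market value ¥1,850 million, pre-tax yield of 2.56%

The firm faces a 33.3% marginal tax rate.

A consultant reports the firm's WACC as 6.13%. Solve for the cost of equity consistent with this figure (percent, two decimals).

10.21%

Total capital V = 2007 + 1850 = 3857.
Equity weight = 2007/3857 = 0.5204.
Senior notes weight = 1850/3857 = 0.4796.
Debt contribution = 0.4796 × 2.56% × (1 − 33.3%) = 0.8190%.
Required equity contribution = 6.13% − 0.8190% = 5.3110%.
Re = 5.3110% / 0.5204 = 10.2065%.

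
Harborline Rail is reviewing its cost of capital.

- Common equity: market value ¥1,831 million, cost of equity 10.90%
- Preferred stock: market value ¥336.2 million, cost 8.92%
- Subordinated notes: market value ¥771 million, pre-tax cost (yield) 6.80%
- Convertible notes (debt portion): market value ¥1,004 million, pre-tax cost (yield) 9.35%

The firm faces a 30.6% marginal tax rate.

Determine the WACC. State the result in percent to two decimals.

Total capital V = 1831 + 336.2 + 771 + 1004 = 3942.2.
Equity: weight = 1831/3942.2 = 0.4645; cost = 10.9%.
Preferred: weight = 336.2/3942.2 = 0.0853; cost = 8.92%.
Subordinated notes: weight = 771/3942.2 = 0.1956; after-tax cost = 6.8% × (1 − 30.6%) = 4.7192%.
Convertible notes (debt portion): weight = 1004/3942.2 = 0.2547; after-tax cost = 9.35% × (1 − 30.6%) = 6.4889%.
WACC = 0.4645 × 10.9000% + 0.0853 × 8.9200% + 0.1956 × 4.7192% + 0.2547 × 6.4889% = 8.3989%.

8.40%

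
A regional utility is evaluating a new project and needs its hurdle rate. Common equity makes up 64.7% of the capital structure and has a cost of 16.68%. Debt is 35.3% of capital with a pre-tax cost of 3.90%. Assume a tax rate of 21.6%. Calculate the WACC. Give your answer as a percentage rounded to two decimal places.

11.87%

After-tax cost of debt = 3.9% × (1 − 21.6%) = 3.0576%.
WACC = 0.647 × 16.6800% + 0.353 × 3.0576% = 11.8713%.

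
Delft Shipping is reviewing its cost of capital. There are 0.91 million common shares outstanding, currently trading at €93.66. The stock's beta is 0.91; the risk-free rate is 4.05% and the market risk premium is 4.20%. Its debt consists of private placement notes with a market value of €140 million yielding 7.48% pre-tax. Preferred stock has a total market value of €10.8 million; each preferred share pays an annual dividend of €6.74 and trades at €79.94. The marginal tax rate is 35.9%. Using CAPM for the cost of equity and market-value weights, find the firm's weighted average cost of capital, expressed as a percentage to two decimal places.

6.07%

Cost of equity via CAPM: Re = 4.05% + 0.91 × 4.2% = 7.8720%.
Cost of preferred: Rp = 6.74 / 79.94 = 8.4313%.
Market value of equity E = 93.66 × 0.91m = 85.2306m.
Total capital V = 85.2306 + 10.8 + 140 = 236.0306.
Equity: weight = 85.2306/236.0306 = 0.3611; cost = 7.872%.
Preferred: weight = 10.8/236.0306 = 0.0458; cost = 8.4313%.
Private placement notes: weight = 140/236.0306 = 0.5931; after-tax cost = 7.48% × (1 − 35.9%) = 4.7947%.
WACC = 0.3611 × 7.8720% + 0.0458 × 8.4313% + 0.5931 × 4.7947% = 6.0723%.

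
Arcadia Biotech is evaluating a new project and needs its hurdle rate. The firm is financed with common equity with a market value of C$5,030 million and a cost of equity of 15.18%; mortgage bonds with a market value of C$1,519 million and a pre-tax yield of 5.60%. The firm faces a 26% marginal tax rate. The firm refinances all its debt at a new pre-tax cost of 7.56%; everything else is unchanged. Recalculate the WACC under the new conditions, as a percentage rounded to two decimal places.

After the change:
Total capital V = 5030 + 1519 = 6549.
Equity: weight = 5030/6549 = 0.7681; cost = 15.18%.
Mortgage bonds: weight = 1519/6549 = 0.2319; after-tax cost = 7.56% × (1 − 26%) = 5.5944%.
WACC = 0.7681 × 15.1800% + 0.2319 × 5.5944% = 12.9567%.

12.96%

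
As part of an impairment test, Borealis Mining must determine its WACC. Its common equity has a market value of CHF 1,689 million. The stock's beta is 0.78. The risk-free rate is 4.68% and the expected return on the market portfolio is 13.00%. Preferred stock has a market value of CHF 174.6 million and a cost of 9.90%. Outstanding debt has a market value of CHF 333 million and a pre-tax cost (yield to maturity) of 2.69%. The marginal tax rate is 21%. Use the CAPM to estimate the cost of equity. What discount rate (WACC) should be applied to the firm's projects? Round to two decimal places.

Market risk premium = 13.0% − 4.68% = 8.32%.
Cost of equity via CAPM: Re = 4.68% + 0.78 × 8.32% = 11.1696%.
Total capital V = 1689 + 174.6 + 333 = 2196.6.
Equity: weight = 1689/2196.6 = 0.7689; cost = 11.1696%.
Preferred: weight = 174.6/2196.6 = 0.0795; cost = 9.9%.
Debt: weight = 333/2196.6 = 0.1516; after-tax cost = 2.69% × (1 − 21%) = 2.1251%.
WACC = 0.7689 × 11.1696% + 0.0795 × 9.9000% + 0.1516 × 2.1251% = 9.6976%.

9.70%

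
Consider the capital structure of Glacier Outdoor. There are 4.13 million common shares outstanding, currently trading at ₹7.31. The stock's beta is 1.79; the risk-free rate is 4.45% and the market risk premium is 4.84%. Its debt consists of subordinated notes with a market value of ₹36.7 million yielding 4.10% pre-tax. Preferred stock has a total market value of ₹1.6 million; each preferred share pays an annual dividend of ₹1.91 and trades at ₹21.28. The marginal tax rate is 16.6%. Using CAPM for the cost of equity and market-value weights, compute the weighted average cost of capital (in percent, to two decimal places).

7.82%

Cost of equity via CAPM: Re = 4.45% + 1.79 × 4.84% = 13.1136%.
Cost of preferred: Rp = 1.91 / 21.28 = 8.9756%.
Market value of equity E = 7.31 × 4.13m = 30.1903m.
Total capital V = 30.1903 + 1.6 + 36.7 = 68.4903.
Equity: weight = 30.1903/68.4903 = 0.4408; cost = 13.1136%.
Preferred: weight = 1.6/68.4903 = 0.0234; cost = 8.9756%.
Subordinated notes: weight = 36.7/68.4903 = 0.5358; after-tax cost = 4.1% × (1 − 16.6%) = 3.4194%.
WACC = 0.4408 × 13.1136% + 0.0234 × 8.9756% + 0.5358 × 3.4194% = 7.8224%.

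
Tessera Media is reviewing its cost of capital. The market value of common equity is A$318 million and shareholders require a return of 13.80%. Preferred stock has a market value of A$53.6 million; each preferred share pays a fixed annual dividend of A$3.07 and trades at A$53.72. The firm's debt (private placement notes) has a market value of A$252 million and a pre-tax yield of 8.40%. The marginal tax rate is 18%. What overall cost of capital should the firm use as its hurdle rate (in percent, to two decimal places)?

Cost of preferred: Rp = 3.07 / 53.72 = 5.7148%.
Total capital V = 318 + 53.6 + 252 = 623.6.
Equity: weight = 318/623.6 = 0.5099; cost = 13.8%.
Preferred: weight = 53.6/623.6 = 0.0860; cost = 5.7148%.
Private placement notes: weight = 252/623.6 = 0.4041; after-tax cost = 8.4% × (1 − 18%) = 6.8880%.
WACC = 0.5099 × 13.8000% + 0.0860 × 5.7148% + 0.4041 × 6.8880% = 10.3119%.

10.31%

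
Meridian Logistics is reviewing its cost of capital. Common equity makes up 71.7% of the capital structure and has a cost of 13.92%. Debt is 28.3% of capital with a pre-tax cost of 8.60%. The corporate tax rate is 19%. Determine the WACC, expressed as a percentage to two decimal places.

After-tax cost of debt = 8.6% × (1 − 19%) = 6.9660%.
WACC = 0.717 × 13.9200% + 0.283 × 6.9660% = 11.9520%.

11.95%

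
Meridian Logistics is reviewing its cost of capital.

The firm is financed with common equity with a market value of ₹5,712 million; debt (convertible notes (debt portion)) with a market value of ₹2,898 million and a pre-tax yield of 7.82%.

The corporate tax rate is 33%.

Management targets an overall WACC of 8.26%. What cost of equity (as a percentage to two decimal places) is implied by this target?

Total capital V = 5712 + 2898 = 8610.
Equity weight = 5712/8610 = 0.6634.
Convertible notes (debt portion) weight = 2898/8610 = 0.3366.
Debt contribution = 0.3366 × 7.82% × (1 − 33%) = 1.7635%.
Required equity contribution = 8.26% − 1.7635% = 6.4965%.
Re = 6.4965% / 0.6634 = 9.7925%.

9.79%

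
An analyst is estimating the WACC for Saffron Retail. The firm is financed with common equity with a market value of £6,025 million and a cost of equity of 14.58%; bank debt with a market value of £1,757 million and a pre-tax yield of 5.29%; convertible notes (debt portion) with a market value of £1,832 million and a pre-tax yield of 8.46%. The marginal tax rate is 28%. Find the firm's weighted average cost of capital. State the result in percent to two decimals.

10.99%

Total capital V = 6025 + 1757 + 1832 = 9614.
Equity: weight = 6025/9614 = 0.6267; cost = 14.58%.
Bank debt: weight = 1757/9614 = 0.1828; after-tax cost = 5.29% × (1 − 28%) = 3.8088%.
Convertible notes (debt portion): weight = 1832/9614 = 0.1906; after-tax cost = 8.46% × (1 − 28%) = 6.0912%.
WACC = 0.6267 × 14.5800% + 0.1828 × 3.8088% + 0.1906 × 6.0912% = 10.9939%.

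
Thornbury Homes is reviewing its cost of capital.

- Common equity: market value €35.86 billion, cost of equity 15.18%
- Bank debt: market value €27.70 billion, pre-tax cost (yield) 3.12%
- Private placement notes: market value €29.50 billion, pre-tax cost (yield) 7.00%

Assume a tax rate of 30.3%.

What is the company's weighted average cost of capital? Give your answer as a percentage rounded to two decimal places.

8.04%

Total capital V = 35.86 + 27.7 + 29.5 = 93.06.
Equity: weight = 35.86/93.06 = 0.3853; cost = 15.18%.
Bank debt: weight = 27.7/93.06 = 0.2977; after-tax cost = 3.12% × (1 − 30.3%) = 2.1746%.
Private placement notes: weight = 29.5/93.06 = 0.3170; after-tax cost = 7% × (1 − 30.3%) = 4.8790%.
WACC = 0.3853 × 15.1800% + 0.2977 × 2.1746% + 0.3170 × 4.8790% = 8.0434%.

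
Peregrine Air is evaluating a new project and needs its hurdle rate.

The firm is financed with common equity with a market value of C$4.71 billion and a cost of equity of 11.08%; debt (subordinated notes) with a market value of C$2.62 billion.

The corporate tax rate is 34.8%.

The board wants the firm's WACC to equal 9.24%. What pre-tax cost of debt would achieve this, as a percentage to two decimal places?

9.10%

Total capital V = 4.71 + 2.62 = 7.33.
Equity weight = 4.71/7.33 = 0.6426.
Subordinated notes weight = 2.62/7.33 = 0.3574.
Equity contribution = 0.6426 × 11.08% = 7.1196%.
Remaining for debt = 9.24% − 7.1196% = 2.1204%.
Rd × (1 − 34.8%) × 0.3574 = 2.1204%  ⇒  Rd = 9.0985%.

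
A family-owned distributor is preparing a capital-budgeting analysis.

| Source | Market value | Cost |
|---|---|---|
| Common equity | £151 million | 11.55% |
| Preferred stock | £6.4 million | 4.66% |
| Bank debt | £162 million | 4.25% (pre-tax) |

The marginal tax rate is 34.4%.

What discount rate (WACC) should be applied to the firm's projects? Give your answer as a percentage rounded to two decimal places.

Total capital V = 151 + 6.4 + 162 = 319.4.
Equity: weight = 151/319.4 = 0.4728; cost = 11.55%.
Preferred: weight = 6.4/319.4 = 0.0200; cost = 4.66%.
Bank debt: weight = 162/319.4 = 0.5072; after-tax cost = 4.25% × (1 − 34.4%) = 2.7880%.
WACC = 0.4728 × 11.5500% + 0.0200 × 4.6600% + 0.5072 × 2.7880% = 6.9678%.

6.97%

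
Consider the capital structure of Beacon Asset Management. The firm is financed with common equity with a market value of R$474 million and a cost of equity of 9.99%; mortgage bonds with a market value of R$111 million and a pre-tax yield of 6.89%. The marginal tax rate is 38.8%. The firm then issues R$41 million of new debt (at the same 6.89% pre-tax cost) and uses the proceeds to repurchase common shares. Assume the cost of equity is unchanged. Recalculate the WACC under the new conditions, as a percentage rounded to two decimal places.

8.49%

After the change:
Total capital V = 433 + 152 = 585.
Equity: weight = 433/585 = 0.7402; cost = 9.99%.
Mortgage bonds: weight = 152/585 = 0.2598; after-tax cost = 6.89% × (1 − 38.8%) = 4.2167%.
WACC = 0.7402 × 9.9900% + 0.2598 × 4.2167% = 8.4899%.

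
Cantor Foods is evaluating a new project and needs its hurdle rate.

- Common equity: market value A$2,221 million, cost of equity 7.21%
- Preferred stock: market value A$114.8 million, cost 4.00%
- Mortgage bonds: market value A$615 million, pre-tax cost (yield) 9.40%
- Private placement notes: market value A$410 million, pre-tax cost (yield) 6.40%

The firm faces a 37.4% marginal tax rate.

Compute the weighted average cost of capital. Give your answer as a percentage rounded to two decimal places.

Total capital V = 2221 + 114.8 + 615 + 410 = 3360.8.
Equity: weight = 2221/3360.8 = 0.6609; cost = 7.21%.
Preferred: weight = 114.8/3360.8 = 0.0342; cost = 4%.
Mortgage bonds: weight = 615/3360.8 = 0.1830; after-tax cost = 9.4% × (1 − 37.4%) = 5.8844%.
Private placement notes: weight = 410/3360.8 = 0.1220; after-tax cost = 6.4% × (1 − 37.4%) = 4.0064%.
WACC = 0.6609 × 7.2100% + 0.0342 × 4.0000% + 0.1830 × 5.8844% + 0.1220 × 4.0064% = 6.4670%.

6.47%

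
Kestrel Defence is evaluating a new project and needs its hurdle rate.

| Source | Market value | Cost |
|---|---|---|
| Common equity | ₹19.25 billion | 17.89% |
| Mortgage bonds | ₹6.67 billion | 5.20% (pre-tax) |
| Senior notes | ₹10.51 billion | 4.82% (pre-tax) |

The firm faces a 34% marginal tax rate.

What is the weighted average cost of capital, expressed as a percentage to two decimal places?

Total capital V = 19.25 + 6.67 + 10.51 = 36.43.
Equity: weight = 19.25/36.43 = 0.5284; cost = 17.89%.
Mortgage bonds: weight = 6.67/36.43 = 0.1831; after-tax cost = 5.2% × (1 − 34%) = 3.4320%.
Senior notes: weight = 10.51/36.43 = 0.2885; after-tax cost = 4.82% × (1 − 34%) = 3.1812%.
WACC = 0.5284 × 17.8900% + 0.1831 × 3.4320% + 0.2885 × 3.1812% = 10.9994%.

11.00%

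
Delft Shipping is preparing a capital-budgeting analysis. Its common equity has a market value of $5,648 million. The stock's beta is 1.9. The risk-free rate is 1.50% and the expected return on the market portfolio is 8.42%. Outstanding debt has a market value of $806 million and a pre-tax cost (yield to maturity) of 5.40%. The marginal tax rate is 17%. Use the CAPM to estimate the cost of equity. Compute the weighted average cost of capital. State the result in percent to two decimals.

13.38%

Market risk premium = 8.42% − 1.5% = 6.92%.
Cost of equity via CAPM: Re = 1.5% + 1.9 × 6.92% = 14.6480%.
Total capital V = 5648 + 806 = 6454.
Equity: weight = 5648/6454 = 0.8751; cost = 14.648%.
Debt: weight = 806/6454 = 0.1249; after-tax cost = 5.4% × (1 − 17%) = 4.4820%.
WACC = 0.8751 × 14.6480% + 0.1249 × 4.4820% = 13.3784%.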